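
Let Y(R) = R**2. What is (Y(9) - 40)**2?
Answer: 1681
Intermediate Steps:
(Y(9) - 40)**2 = (9**2 - 40)**2 = (81 - 40)**2 = 41**2 = 1681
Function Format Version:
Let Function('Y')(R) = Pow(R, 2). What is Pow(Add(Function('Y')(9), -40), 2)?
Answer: 1681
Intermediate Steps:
Pow(Add(Function('Y')(9), -40), 2) = Pow(Add(Pow(9, 2), -40), 2) = Pow(Add(81, -40), 2) = Pow(41, 2) = 1681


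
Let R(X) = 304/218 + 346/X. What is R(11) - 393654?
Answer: -471951760/1199 ≈ -3.9362e+5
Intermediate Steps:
R(X) = 152/109 + 346/X (R(X) = 304*(1/218) + 346/X = 152/109 + 346/X)
R(11) - 393654 = (152/109 + 346/11) - 393654 = 39386/1199 - 393654 = -471951760/1199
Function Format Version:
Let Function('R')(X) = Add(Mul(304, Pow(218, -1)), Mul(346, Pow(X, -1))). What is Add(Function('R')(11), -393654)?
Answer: Rational(-471951760, 1199) ≈ -3.9362e+5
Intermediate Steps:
Function('R')(X) = Add(Rational(152, 109), Mul(346, Pow(X, -1))) (Function('R')(X) = Add(Mul(304, Rational(1, 218)), Mul(346, Pow(X, -1))) = Add(Rational(152, 109), Mul(346, Pow(X, -1))))
Add(Function('R')(11), -393654) = Add(Add(Rational(152, 109), Mul(346, Pow(11, -1))), -393654) = Add(Add(Rational(152, 109), Mul(346, Rational(1, 11))), -393654) = Add(Add(Rational(152, 109), Rational(346, 11)), -393654) = Add(Rational(39386, 1199), -393654) = Rational(-471951760, 1199)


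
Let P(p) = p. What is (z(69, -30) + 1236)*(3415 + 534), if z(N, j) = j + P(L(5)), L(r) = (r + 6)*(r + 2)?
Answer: 5066567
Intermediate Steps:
L(r) = (2 + r)*(6 + r) (L(r) = (6 + r)*(2 + r) = (2 + r)*(6 + r))
z(N, j) = 77 + j (z(N, j) = j + (12 + 5**2 + 8*5) = j + (12 + 25 + 40) = j + 77 = 77 + j)
(z(69, -30) + 1236)*(3415 + 534) = ((77 - 30) + 1236)*(3415 + 534) = (47 + 1236)*3949 = 1283*3949 = 5066567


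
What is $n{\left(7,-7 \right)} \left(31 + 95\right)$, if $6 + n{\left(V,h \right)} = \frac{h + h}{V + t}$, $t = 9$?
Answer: $- \frac{3465}{4} \approx -866.25$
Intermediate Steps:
$n{\left(V,h \right)} = -6 + \frac{2 h}{9 + V}$ ($n{\left(V,h \right)} = -6 + \frac{h + h}{V + 9} = -6 + \frac{2 h}{9 + V}$)
$n{\left(7,-7 \right)} \left(31 + 95\right) = \frac{2 \left(-27 - 7 - 21\right)}{9 + 7} \left(31 + 95\right) = \frac{2 \left(-27 - 7 - 21\right)}{16} \cdot 126 = 2 \cdot \frac{1}{16} \left(-55\right) 126 = \left(- \frac{55}{8}\right) 126 = - \frac{3465}{4}$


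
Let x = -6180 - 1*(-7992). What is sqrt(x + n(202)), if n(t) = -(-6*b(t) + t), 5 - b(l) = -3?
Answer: sqrt(1658) ≈ 40.719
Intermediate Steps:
x = 1812 (x = -6180 + 7992 = 1812)
b(l) = 8 (b(l) = 5 - 1*(-3) = 5 + 3 = 8)
n(t) = 48 - t (n(t) = -(-6*8 + t) = -(-48 + t) = 48 - t)
sqrt(x + n(202)) = sqrt(1812 + (48 - 1*202)) = sqrt(1812 + (48 - 202)) = sqrt(1812 - 154) = sqrt(1658)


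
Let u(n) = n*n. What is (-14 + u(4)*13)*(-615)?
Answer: -119310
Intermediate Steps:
u(n) = n**2
(-14 + u(4)*13)*(-615) = (-14 + 4**2*13)*(-615) = (-14 + 16*13)*(-615) = (-14 + 208)*(-615) = 194*(-615) = -119310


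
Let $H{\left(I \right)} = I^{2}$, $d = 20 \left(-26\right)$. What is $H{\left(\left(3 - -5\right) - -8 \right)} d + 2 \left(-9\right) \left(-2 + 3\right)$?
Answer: $-133138$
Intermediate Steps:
$d = -520$
$H{\left(\left(3 - -5\right) - -8 \right)} d + 2 \left(-9\right) \left(-2 + 3\right) = \left(\left(3 - -5\right) - -8\right)^{2} \left(-520\right) + 2 \left(-9\right) \left(-2 + 3\right) = \left(\left(3 + 5\right) + 8\right)^{2} \left(-520\right) - 18 = \left(8 + 8\right)^{2} \left(-520\right) - 18 = 16^{2} \left(-520\right) - 18 = 256 \left(-520\right) - 18 = -133120 - 18 = -133138$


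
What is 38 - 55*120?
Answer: -6562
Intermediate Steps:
38 - 55*120 = 38 - 6600 = -6562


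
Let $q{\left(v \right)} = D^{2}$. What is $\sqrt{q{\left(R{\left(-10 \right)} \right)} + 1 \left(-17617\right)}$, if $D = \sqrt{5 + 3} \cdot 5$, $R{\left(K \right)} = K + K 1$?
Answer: $i \sqrt{17417} \approx 131.97 i$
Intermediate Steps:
$R{\left(K \right)} = 2 K$ ($R{\left(K \right)} = K + K = 2 K$)
$D = 10 \sqrt{2}$ ($D = \sqrt{8} \cdot 5 = 2 \sqrt{2} \cdot 5 = 10 \sqrt{2} \approx 14.142$)
$q{\left(v \right)} = 200$ ($q{\left(v \right)} = \left(10 \sqrt{2}\right)^{2} = 200$)
$\sqrt{q{\left(R{\left(-10 \right)} \right)} + 1 \left(-17617\right)} = \sqrt{200 + 1 \left(-17617\right)} = \sqrt{200 - 17617} = \sqrt{-17417} = i \sqrt{17417}$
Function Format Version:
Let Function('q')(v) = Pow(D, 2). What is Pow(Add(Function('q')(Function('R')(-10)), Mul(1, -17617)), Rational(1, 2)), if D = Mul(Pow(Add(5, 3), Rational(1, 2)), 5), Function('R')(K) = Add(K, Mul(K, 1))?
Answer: Mul(I, Pow(17417, Rational(1, 2))) ≈ Mul(131.97, I)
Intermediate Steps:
Function('R')(K) = Mul(2, K) (Function('R')(K) = Add(K, K) = Mul(2, K))
D = Mul(10, Pow(2, Rational(1, 2))) (D = Mul(Pow(8, Rational(1, 2)), 5) = Mul(Mul(2, Pow(2, Rational(1, 2))), 5) = Mul(10, Pow(2, Rational(1, 2))) ≈ 14.142)
Function('q')(v) = 200 (Function('q')(v) = Pow(Mul(10, Pow(2, Rational(1, 2))), 2) = 200)
Pow(Add(Function('q')(Function('R')(-10)), Mul(1, -17617)), Rational(1, 2)) = Pow(Add(200, Mul(1, -17617)), Rational(1, 2)) = Pow(Add(200, -17617), Rational(1, 2)) = Pow(-17417, Rational(1, 2)) = Mul(I, Pow(17417, Rational(1, 2)))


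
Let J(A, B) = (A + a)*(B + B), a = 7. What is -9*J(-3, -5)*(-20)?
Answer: -7200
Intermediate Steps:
J(A, B) = 2*B*(7 + A) (J(A, B) = (A + 7)*(B + B) = (7 + A)*(2*B) = 2*B*(7 + A))
-9*J(-3, -5)*(-20) = -18*(-5)*(7 - 3)*(-20) = -18*(-5)*4*(-20) = -9*(-40)*(-20) = 360*(-20) = -7200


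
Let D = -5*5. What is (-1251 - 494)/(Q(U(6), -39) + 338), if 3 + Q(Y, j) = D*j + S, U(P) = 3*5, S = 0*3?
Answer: -349/262 ≈ -1.3321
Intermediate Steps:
S = 0
U(P) = 15
D = -25
Q(Y, j) = -3 - 25*j (Q(Y, j) = -3 + (-25*j + 0) = -3 - 25*j)
(-1251 - 494)/(Q(U(6), -39) + 338) = (-1251 - 494)/((-3 - 25*(-39)) + 338) = -1745/((-3 + 975) + 338) = -1745/(972 + 338) = -1745/1310 = -1745*1/1310 = -349/262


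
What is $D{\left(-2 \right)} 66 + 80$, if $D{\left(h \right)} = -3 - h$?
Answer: $14$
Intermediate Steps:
$D{\left(-2 \right)} 66 + 80 = \left(-3 - -2\right) 66 + 80 = \left(-3 + 2\right) 66 + 80 = \left(-1\right) 66 + 80 = -66 + 80 = 14$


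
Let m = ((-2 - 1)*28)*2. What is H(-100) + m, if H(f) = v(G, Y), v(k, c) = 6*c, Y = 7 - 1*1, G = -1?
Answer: -132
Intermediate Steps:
Y = 6 (Y = 7 - 1 = 6)
m = -168 (m = -3*28*2 = -84*2 = -168)
H(f) = 36 (H(f) = 6*6 = 36)
H(-100) + m = 36 - 168 = -132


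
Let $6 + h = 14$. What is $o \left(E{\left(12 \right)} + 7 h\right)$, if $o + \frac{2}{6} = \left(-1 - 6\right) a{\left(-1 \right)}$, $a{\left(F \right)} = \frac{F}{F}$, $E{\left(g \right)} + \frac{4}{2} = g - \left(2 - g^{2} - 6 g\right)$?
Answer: $- \frac{6160}{3} \approx -2053.3$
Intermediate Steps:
$h = 8$ ($h = -6 + 14 = 8$)
$E{\left(g \right)} = -4 + g^{2} + 7 g$ ($E{\left(g \right)} = -2 - \left(2 - g^{2} - 7 g\right) = -2 + \left(g + \left(-2 + g^{2} + 6 g\right)\right) = -2 + \left(-2 + g^{2} + 7 g\right) = -4 + g^{2} + 7 g$)
$a{\left(F \right)} = 1$
$o = - \frac{22}{3}$ ($o = - \frac{1}{3} + \left(-1 - 6\right) 1 = - \frac{1}{3} - 7 = - \frac{22}{3} \approx -7.3333$)
$o \left(E{\left(12 \right)} + 7 h\right) = - \frac{22 \left(\left(-4 + 12^{2} + 7 \cdot 12\right) + 7 \cdot 8\right)}{3} = - \frac{22 \left(\left(-4 + 144 + 84\right) + 56\right)}{3} = - \frac{22 \left(224 + 56\right)}{3} = \left(- \frac{22}{3}\right) 280 = - \frac{6160}{3}$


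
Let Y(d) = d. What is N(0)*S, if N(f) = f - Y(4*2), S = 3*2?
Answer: -48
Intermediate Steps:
S = 6
N(f) = -8 + f (N(f) = f - 4*2 = f - 1*8 = f - 8 = -8 + f)
N(0)*S = (-8 + 0)*6 = -8*6 = -48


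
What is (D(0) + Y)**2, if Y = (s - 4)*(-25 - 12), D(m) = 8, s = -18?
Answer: 675684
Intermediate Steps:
Y = 814 (Y = (-18 - 4)*(-25 - 12) = -22*(-37) = 814)
(D(0) + Y)**2 = (8 + 814)**2 = 822**2 = 675684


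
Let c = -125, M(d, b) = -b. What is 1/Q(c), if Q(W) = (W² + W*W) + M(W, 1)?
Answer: 1/31249 ≈ 3.2001e-5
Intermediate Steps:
Q(W) = -1 + 2*W² (Q(W) = (W² + W*W) - 1*1 = (W² + W²) - 1 = 2*W² - 1 = -1 + 2*W²)
1/Q(c) = 1/(-1 + 2*(-125)²) = 1/(-1 + 2*15625) = 1/(-1 + 31250) = 1/31249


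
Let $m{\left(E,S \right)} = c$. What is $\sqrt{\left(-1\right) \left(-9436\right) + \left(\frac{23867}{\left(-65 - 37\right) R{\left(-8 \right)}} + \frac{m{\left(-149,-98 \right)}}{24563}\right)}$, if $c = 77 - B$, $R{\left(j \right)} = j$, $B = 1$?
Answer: $\frac{5 \sqrt{78565150588953}}{455532} \approx 97.29$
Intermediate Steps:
$c = 76$ ($c = 77 - 1 = 76$)
$m{\left(E,S \right)} = 76$
$\sqrt{\left(-1\right) \left(-9436\right) + \left(\frac{23867}{\left(-65 - 37\right) R{\left(-8 \right)}} + \frac{m{\left(-149,-98 \right)}}{24563}\right)} = \sqrt{\left(-1\right) \left(-9436\right) + \left(\frac{23867}{\left(-65 - 37\right) \left(-8\right)} + \frac{76}{24563}\right)} = \sqrt{9436 + \left(\frac{23867}{\left(-102\right) \left(-8\right)} + 76 \cdot \frac{1}{24563}\right)} = \sqrt{9436 + \left(\frac{23867}{816} + \frac{76}{24563}\right)} = \sqrt{9436 + \frac{586307137}{20043408}} = \sqrt{\frac{189715905025}{20043408}} = \frac{5 \sqrt{78565150588953}}{455532}$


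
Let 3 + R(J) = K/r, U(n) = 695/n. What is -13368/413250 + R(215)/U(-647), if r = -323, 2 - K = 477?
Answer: 226458286/162751625 ≈ 1.3914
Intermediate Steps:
K = -475 (K = 2 - 1*477 = 2 - 477 = -475)
R(J) = -26/17 (R(J) = -3 - 475/(-323) = -3 - 475*(-1/323) = -3 + 25/17 = -26/17)
-13368/413250 + R(215)/U(-647) = -13368/413250 - 26/(17*(695/(-647))) = -13368*1/413250 - 26/(17*(695*(-1/647))) = -2228/68875 - 26/(17*(-695/647)) = -2228/68875 - 26/17*(-647/695) = -2228/68875 + 16822/11815 = 226458286/162751625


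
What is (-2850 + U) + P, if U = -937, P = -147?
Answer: -3934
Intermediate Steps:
(-2850 + U) + P = (-2850 - 937) - 147 = -3787 - 147 = -3934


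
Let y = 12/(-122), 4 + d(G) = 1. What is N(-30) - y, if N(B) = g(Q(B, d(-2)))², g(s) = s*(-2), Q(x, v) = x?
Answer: 219606/61 ≈ 3600.1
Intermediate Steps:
d(G) = -3 (d(G) = -4 + 1 = -3)
g(s) = -2*s
N(B) = 4*B² (N(B) = (-2*B)² = 4*B²)
y = -6/61 (y = 12*(-1/122) = -6/61 ≈ -0.098361)
N(-30) - y = 4*(-30)² - 1*(-6/61) = 4*900 + 6/61 = 3600 + 6/61 = 219606/61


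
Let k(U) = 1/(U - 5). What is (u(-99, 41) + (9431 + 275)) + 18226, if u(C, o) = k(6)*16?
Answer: 27948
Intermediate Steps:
k(U) = 1/(-5 + U)
u(C, o) = 16 (u(C, o) = 16/(-5 + 6) = 16/1 = 1*16 = 16)
(u(-99, 41) + (9431 + 275)) + 18226 = (16 + (9431 + 275)) + 18226 = (16 + 9706) + 18226 = 9722 + 18226 = 27948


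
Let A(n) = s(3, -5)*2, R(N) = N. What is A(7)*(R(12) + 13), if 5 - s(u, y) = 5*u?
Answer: -500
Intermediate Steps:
s(u, y) = 5 - 5*u
A(n) = -20 (A(n) = (5 - 5*3)*2 = (5 - 15)*2 = -10*2 = -20)
A(7)*(R(12) + 13) = -20*(12 + 13) = -20*25 = -500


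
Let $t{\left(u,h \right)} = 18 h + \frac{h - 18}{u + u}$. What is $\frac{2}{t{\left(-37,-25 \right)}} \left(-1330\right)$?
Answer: $\frac{28120}{4751} \approx 5.9188$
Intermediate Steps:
$t{\left(u,h \right)} = 18 h + \frac{-18 + h}{2 u}$
$\frac{2}{t{\left(-37,-25 \right)}} \left(-1330\right) = \frac{2}{\frac{1}{2} \frac{1}{-37} \left(-18 - 25 + 36 \left(-25\right) \left(-37\right)\right)} \left(-1330\right) = \frac{2}{\frac{1}{2} \left(- \frac{1}{37}\right) \left(-18 - 25 + 33300\right)} \left(-1330\right) = \frac{2}{\frac{1}{2} \left(- \frac{1}{37}\right) 33257} \left(-1330\right) = \frac{2}{- \frac{33257}{74}} \left(-1330\right) = 2 \left(- \frac{74}{33257}\right) \left(-1330\right) = \left(- \frac{148}{33257}\right) \left(-1330\right) = \frac{28120}{4751}$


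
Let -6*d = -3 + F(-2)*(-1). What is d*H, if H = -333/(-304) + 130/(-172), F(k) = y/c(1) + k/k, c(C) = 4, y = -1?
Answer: 22195/104576 ≈ 0.21224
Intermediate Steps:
F(k) = 3/4 (F(k) = -1/4 + k/k = -1*1/4 + 1 = -1/4 + 1 = 3/4)
d = 5/8 (d = -(-3 + (3/4)*(-1))/6 = -(-3 - 3/4)/6 = -1/6*(-15/4) = 5/8 ≈ 0.62500)
H = 4439/13072 (H = -333*(-1/304) + 130*(-1/172) = 333/304 - 65/86 = 4439/13072 ≈ 0.33958)
d*H = (5/8)*(4439/13072) = 22195/104576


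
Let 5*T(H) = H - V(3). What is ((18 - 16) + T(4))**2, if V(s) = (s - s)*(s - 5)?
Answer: 196/25 ≈ 7.8400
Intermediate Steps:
V(s) = 0 (V(s) = 0*(-5 + s) = 0)
T(H) = H/5 (T(H) = (H - 1*0)/5 = (H + 0)/5 = H/5)
((18 - 16) + T(4))**2 = ((18 - 16) + (1/5)*4)**2 = (2 + 4/5)**2 = (14/5)**2 = 196/25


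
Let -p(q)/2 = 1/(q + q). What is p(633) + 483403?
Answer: 305994098/633 ≈ 4.8340e+5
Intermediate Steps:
p(q) = -1/q (p(q) = -2/(q + q) = -2*1/(2*q) = -1/q)
p(633) + 483403 = -1/633 + 483403 = 305994098/633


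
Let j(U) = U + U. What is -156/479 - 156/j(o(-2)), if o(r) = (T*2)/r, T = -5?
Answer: -38142/2395 ≈ -15.926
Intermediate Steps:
o(r) = -10/r (o(r) = (-5*2)/r = -10/r)
j(U) = 2*U
-156/479 - 156/j(o(-2)) = -156/479 - 156/(2*(-10/(-2))) = -156*1/479 - 156/(2*(-10*(-1/2))) = -156/479 - 156/(2*5) = -156/479 - 156/10 = -156/479 - 156*1/10 = -156/479 - 78/5 = -38142/2395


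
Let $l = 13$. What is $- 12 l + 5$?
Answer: $-151$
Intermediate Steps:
$- 12 l + 5 = \left(-12\right) 13 + 5 = -156 + 5 = -151$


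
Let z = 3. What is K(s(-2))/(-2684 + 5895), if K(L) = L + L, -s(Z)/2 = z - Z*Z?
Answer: 4/3211 ≈ 0.0012457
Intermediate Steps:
s(Z) = -6 + 2*Z² (s(Z) = -2*(3 - Z*Z) = -2*(3 - Z²) = -6 + 2*Z²)
K(L) = 2*L
K(s(-2))/(-2684 + 5895) = (2*(-6 + 2*(-2)²))/(-2684 + 5895) = (2*(-6 + 2*4))/3211 = (2*(-6 + 8))/3211 = (2*2)/3211 = (1/3211)*4 = 4/3211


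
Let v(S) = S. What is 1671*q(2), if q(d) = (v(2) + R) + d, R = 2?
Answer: 10026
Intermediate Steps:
q(d) = 4 + d (q(d) = (2 + 2) + d = 4 + d)
1671*q(2) = 1671*(4 + 2) = 1671*6 = 10026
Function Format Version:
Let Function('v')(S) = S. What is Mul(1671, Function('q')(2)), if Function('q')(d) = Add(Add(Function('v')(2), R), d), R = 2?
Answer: 10026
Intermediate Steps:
Function('q')(d) = Add(4, d) (Function('q')(d) = Add(Add(2, 2), d) = Add(4, d))
Mul(1671, Function('q')(2)) = Mul(1671, Add(4, 2)) = Mul(1671, 6) = 10026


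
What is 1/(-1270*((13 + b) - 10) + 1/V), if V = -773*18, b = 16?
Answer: -13914/335744821 ≈ -4.1442e-5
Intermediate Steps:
V = -13914
1/(-1270*((13 + b) - 10) + 1/V) = 1/(-1270*((13 + 16) - 10) + 1/(-13914)) = 1/(-1270*(29 - 10) - 1/13914) = 1/(-1270*19 - 1/13914) = 1/(-24130 - 1/13914) = 1/(-335744821/13914) = -13914/335744821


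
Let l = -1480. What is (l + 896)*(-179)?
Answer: 104536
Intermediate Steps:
(l + 896)*(-179) = (-1480 + 896)*(-179) = -584*(-179) = 104536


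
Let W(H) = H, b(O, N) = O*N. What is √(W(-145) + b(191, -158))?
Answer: I*√30323 ≈ 174.14*I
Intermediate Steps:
b(O, N) = N*O
√(W(-145) + b(191, -158)) = √(-145 - 158*191) = √(-145 - 30178) = √(-30323) = I*√30323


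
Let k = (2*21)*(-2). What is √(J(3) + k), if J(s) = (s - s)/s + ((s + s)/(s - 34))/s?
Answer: I*√80786/31 ≈ 9.1687*I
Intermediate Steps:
J(s) = 2/(-34 + s) (J(s) = 0/s + ((2*s)/(-34 + s))/s = 0 + (2*s/(-34 + s))/s = 0 + 2/(-34 + s) = 2/(-34 + s))
k = -84 (k = 42*(-2) = -84)
√(J(3) + k) = √(2/(-34 + 3) - 84) = √(2/(-31) - 84) = √(2*(-1/31) - 84) = √(-2/31 - 84) = √(-2606/31) = I*√80786/31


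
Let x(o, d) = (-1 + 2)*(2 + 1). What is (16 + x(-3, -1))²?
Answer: 361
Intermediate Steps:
x(o, d) = 3 (x(o, d) = 1*3 = 3)
(16 + x(-3, -1))² = (16 + 3)² = 19² = 361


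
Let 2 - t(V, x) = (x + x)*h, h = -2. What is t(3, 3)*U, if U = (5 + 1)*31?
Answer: 2604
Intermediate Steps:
t(V, x) = 2 + 4*x (t(V, x) = 2 - (x + x)*(-2) = 2 - 2*x*(-2) = 2 - (-4)*x = 2 + 4*x)
U = 186 (U = 6*31 = 186)
t(3, 3)*U = (2 + 4*3)*186 = (2 + 12)*186 = 14*186 = 2604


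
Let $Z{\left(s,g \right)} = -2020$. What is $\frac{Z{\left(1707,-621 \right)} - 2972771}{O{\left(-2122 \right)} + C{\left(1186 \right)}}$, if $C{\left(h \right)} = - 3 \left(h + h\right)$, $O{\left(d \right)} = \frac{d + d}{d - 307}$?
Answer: $\frac{249164391}{595880} \approx 418.15$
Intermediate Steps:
$O{\left(d \right)} = \frac{2 d}{-307 + d}$
$C{\left(h \right)} = - 6 h$ ($C{\left(h \right)} = - 3 \cdot 2 h = - 6 h$)
$\frac{Z{\left(1707,-621 \right)} - 2972771}{O{\left(-2122 \right)} + C{\left(1186 \right)}} = \frac{-2020 - 2972771}{2 \left(-2122\right) \frac{1}{-307 - 2122} - 7116} = - \frac{2974791}{2 \left(-2122\right) \frac{1}{-2429} - 7116} = - \frac{2974791}{2 \left(-2122\right) \left(- \frac{1}{2429}\right) - 7116} = - \frac{2974791}{\frac{4244}{2429} - 7116} = - \frac{2974791}{- \frac{17280520}{2429}} = \left(-2974791\right) \left(- \frac{2429}{17280520}\right) = \frac{249164391}{595880}$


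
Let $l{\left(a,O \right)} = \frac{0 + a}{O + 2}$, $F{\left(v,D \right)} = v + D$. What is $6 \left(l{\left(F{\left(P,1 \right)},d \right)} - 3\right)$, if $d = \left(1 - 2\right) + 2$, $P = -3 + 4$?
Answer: $-14$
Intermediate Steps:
$P = 1$
$d = 1$ ($d = -1 + 2 = 1$)
$F{\left(v,D \right)} = D + v$
$l{\left(a,O \right)} = \frac{a}{2 + O}$
$6 \left(l{\left(F{\left(P,1 \right)},d \right)} - 3\right) = 6 \left(\frac{1 + 1}{2 + 1} - 3\right) = 6 \left(\frac{2}{3} - 3\right) = 6 \left(- \frac{7}{3}\right) = -14$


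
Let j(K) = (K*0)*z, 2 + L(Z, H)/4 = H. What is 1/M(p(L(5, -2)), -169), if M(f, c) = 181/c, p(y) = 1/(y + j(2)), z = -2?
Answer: -169/181 ≈ -0.93370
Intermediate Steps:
L(Z, H) = -8 + 4*H
j(K) = 0 (j(K) = (K*0)*(-2) = 0*(-2) = 0)
p(y) = 1/y (p(y) = 1/(y + 0) = 1/y)
1/M(p(L(5, -2)), -169) = 1/(181/(-169)) = 1/(181*(-1/169)) = 1/(-181/169) = -169/181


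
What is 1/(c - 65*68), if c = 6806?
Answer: 1/2386 ≈ 0.00041911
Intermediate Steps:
1/(c - 65*68) = 1/(6806 - 65*68) = 1/(6806 - 4420) = 1/2386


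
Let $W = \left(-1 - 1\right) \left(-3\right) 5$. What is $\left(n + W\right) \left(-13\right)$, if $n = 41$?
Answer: $-923$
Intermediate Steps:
$W = 30$ ($W = \left(-1 - 1\right) \left(-3\right) 5 = \left(-2\right) \left(-3\right) 5 = 6 \cdot 5 = 30$)
$\left(n + W\right) \left(-13\right) = \left(41 + 30\right) \left(-13\right) = 71 \left(-13\right) = -923$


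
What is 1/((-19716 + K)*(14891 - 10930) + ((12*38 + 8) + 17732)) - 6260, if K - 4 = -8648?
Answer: -703096682641/112315764 ≈ -6260.0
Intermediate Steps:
K = -8644 (K = 4 - 8648 = -8644)
1/((-19716 + K)*(14891 - 10930) + ((12*38 + 8) + 17732)) - 6260 = 1/((-19716 - 8644)*(14891 - 10930) + ((12*38 + 8) + 17732)) - 6260 = 1/(-28360*3961 + ((456 + 8) + 17732)) - 6260 = 1/(-112333960 + (464 + 17732)) - 6260 = 1/(-112333960 + 18196) - 6260 = 1/(-112315764) - 6260 = -1/112315764 - 6260 = -703096682641/112315764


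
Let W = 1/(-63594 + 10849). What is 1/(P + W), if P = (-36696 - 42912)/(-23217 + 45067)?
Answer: -115247825/419894581 ≈ -0.27447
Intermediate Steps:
W = -1/52745 (W = 1/(-52745) = -1/52745 ≈ -1.8959e-5)
P = -39804/10925 (P = -79608/21850 = -79608*1/21850 = -39804/10925 ≈ -3.6434)
1/(P + W) = 1/(-39804/10925 - 1/52745) = 1/(-419894581/115247825) = -115247825/419894581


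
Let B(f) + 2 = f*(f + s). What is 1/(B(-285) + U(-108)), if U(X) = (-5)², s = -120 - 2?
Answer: 1/116018 ≈ 8.6193e-6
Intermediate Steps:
s = -122
U(X) = 25
B(f) = -2 + f*(-122 + f) (B(f) = -2 + f*(f - 122) = -2 + f*(-122 + f))
1/(B(-285) + U(-108)) = 1/((-2 + (-285)² - 122*(-285)) + 25) = 1/((-2 + 81225 + 34770) + 25) = 1/(115993 + 25) = 1/116018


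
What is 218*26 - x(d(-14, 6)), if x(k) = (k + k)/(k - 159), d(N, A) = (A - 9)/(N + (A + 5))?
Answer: 447773/79 ≈ 5668.0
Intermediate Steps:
d(N, A) = (-9 + A)/(5 + A + N) (d(N, A) = (-9 + A)/(N + (5 + A)) = (-9 + A)/(5 + A + N))
x(k) = 2*k/(-159 + k) (x(k) = (2*k)/(-159 + k) = 2*k/(-159 + k))
218*26 - x(d(-14, 6)) = 218*26 - 2*(-9 + 6)/(5 + 6 - 14)/(-159 + (-9 + 6)/(5 + 6 - 14)) = 5668 - 2*-3/(-3)/(-159 - 3/(-3)) = 5668 - 2*(-⅓*(-3))/(-159 - ⅓*(-3)) = 5668 - 2/(-159 + 1) = 5668 - 2/(-158) = 5668 - 2*(-1)/158 = 5668 - 1*(-1/79) = 5668 + 1/79 = 447773/79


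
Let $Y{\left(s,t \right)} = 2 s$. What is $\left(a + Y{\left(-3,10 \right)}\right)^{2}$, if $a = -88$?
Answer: $8836$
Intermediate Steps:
$\left(a + Y{\left(-3,10 \right)}\right)^{2} = \left(-88 + 2 \left(-3\right)\right)^{2} = \left(-88 - 6\right)^{2} = \left(-94\right)^{2} = 8836$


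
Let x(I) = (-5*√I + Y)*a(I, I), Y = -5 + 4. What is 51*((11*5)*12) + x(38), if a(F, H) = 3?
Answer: 33657 - 15*√38 ≈ 33565.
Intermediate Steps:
Y = -1
x(I) = -3 - 15*√I (x(I) = (-5*√I - 1)*3 = (-1 - 5*√I)*3 = -3 - 15*√I)
51*((11*5)*12) + x(38) = 51*((11*5)*12) + (-3 - 15*√38) = 51*(55*12) + (-3 - 15*√38) = 51*660 + (-3 - 15*√38) = 33660 + (-3 - 15*√38) = 33657 - 15*√38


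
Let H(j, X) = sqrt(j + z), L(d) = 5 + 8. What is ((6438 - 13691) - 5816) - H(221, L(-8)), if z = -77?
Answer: -13081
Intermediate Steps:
L(d) = 13
H(j, X) = sqrt(-77 + j) (H(j, X) = sqrt(j - 77) = sqrt(-77 + j))
((6438 - 13691) - 5816) - H(221, L(-8)) = ((6438 - 13691) - 5816) - sqrt(-77 + 221) = (-7253 - 5816) - sqrt(144) = -13069 - 1*12 = -13069 - 12 = -13081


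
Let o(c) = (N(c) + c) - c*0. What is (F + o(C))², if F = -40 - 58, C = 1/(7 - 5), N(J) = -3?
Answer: 40401/4 ≈ 10100.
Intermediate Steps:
C = ½ (C = 1/2 = ½ ≈ 0.50000)
o(c) = -3 + c (o(c) = (-3 + c) - c*0 = (-3 + c) - 1*0 = (-3 + c) + 0 = -3 + c)
F = -98
(F + o(C))² = (-98 + (-3 + ½))² = (-98 - 5/2)² = (-201/2)² = 40401/4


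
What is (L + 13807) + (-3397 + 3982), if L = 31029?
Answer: 45421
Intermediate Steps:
(L + 13807) + (-3397 + 3982) = (31029 + 13807) + (-3397 + 3982) = 44836 + 585 = 45421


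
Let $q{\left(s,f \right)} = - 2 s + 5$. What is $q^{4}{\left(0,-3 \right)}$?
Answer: $625$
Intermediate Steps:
$q{\left(s,f \right)} = 5 - 2 s$
$q^{4}{\left(0,-3 \right)} = \left(5 - 0\right)^{4} = \left(5 + 0\right)^{4} = 5^{4} = 625$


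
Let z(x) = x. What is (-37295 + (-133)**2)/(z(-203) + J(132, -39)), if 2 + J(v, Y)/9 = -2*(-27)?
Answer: -19606/265 ≈ -73.985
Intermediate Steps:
J(v, Y) = 468 (J(v, Y) = -18 + 9*(-2*(-27)) = -18 + 9*54 = -18 + 486 = 468)
(-37295 + (-133)**2)/(z(-203) + J(132, -39)) = (-37295 + (-133)**2)/(-203 + 468) = (-37295 + 17689)/265 = -19606*1/265 = -19606/265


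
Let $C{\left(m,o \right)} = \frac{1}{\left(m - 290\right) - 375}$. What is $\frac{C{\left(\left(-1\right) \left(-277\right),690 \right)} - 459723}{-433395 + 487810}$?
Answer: $- \frac{35674505}{4222604} \approx -8.4485$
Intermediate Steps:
$C{\left(m,o \right)} = \frac{1}{-665 + m}$ ($C{\left(m,o \right)} = \frac{1}{\left(-290 + m\right) - 375} = \frac{1}{-665 + m}$)
$\frac{C{\left(\left(-1\right) \left(-277\right),690 \right)} - 459723}{-433395 + 487810} = \frac{\frac{1}{-665 - -277} - 459723}{-433395 + 487810} = \frac{\frac{1}{-665 + 277} - 459723}{54415} = \left(\frac{1}{-388} - 459723\right) \frac{1}{54415} = \left(- \frac{1}{388} - 459723\right) \frac{1}{54415} = \left(- \frac{178372525}{388}\right) \frac{1}{54415} = - \frac{35674505}{4222604}$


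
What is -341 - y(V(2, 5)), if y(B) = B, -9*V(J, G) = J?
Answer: -3067/9 ≈ -340.78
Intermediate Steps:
V(J, G) = -J/9
-341 - y(V(2, 5)) = -341 - (-1)*2/9 = -341 - 1*(-2/9) = -341 + 2/9 = -3067/9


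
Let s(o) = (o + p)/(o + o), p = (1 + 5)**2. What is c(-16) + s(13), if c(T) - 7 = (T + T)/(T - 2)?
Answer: 2495/234 ≈ 10.662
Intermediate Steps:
p = 36 (p = 6**2 = 36)
c(T) = 7 + 2*T/(-2 + T) (c(T) = 7 + (T + T)/(T - 2) = 7 + (2*T)/(-2 + T) = 7 + 2*T/(-2 + T))
s(o) = (36 + o)/(2*o) (s(o) = (o + 36)/(o + o) = (36 + o)/((2*o)) = (36 + o)*(1/(2*o)) = (36 + o)/(2*o))
c(-16) + s(13) = (-14 + 9*(-16))/(-2 - 16) + (1/2)*(36 + 13)/13 = (-14 - 144)/(-18) + (1/2)*(1/13)*49 = -1/18*(-158) + 49/26 = 79/9 + 49/26 = 2495/234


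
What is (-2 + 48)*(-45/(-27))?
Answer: 230/3 ≈ 76.667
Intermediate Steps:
(-2 + 48)*(-45/(-27)) = 46*(-45*(-1/27)) = 46*(5/3) = 230/3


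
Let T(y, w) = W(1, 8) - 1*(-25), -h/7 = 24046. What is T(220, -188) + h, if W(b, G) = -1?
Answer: -168298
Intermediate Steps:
h = -168322 (h = -7*24046 = -168322)
T(y, w) = 24 (T(y, w) = -1 - 1*(-25) = -1 + 25 = 24)
T(220, -188) + h = 24 - 168322 = -168298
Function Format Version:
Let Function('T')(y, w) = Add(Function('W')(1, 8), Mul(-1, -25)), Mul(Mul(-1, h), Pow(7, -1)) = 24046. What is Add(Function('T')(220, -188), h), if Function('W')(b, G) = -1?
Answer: -168298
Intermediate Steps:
h = -168322 (h = Mul(-7, 24046) = -168322)
Function('T')(y, w) = 24 (Function('T')(y, w) = Add(-1, Mul(-1, -25)) = Add(-1, 25) = 24)
Add(Function('T')(220, -188), h) = Add(24, -168322) = -168298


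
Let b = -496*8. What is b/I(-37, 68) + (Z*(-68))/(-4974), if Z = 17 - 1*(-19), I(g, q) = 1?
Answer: -3289064/829 ≈ -3967.5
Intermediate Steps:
b = -3968
Z = 36 (Z = 17 + 19 = 36)
b/I(-37, 68) + (Z*(-68))/(-4974) = -3968/1 + (36*(-68))/(-4974) = -3968*1 - 2448*(-1/4974) = -3968 + 408/829 = -3289064/829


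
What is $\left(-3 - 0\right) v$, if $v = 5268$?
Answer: $-15804$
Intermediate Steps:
$\left(-3 - 0\right) v = \left(-3 - 0\right) 5268 = \left(-3 + 0\right) 5268 = \left(-3\right) 5268 = -15804$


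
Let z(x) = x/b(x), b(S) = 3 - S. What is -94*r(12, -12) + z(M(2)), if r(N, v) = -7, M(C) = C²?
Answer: 654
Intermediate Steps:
z(x) = x/(3 - x)
-94*r(12, -12) + z(M(2)) = -94*(-7) - 1*2²/(-3 + 2²) = 658 - 1*4/(-3 + 4) = 658 - 1*4/1 = 658 - 1*4*1 = 658 - 4 = 654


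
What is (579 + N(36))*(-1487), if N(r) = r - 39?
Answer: -856512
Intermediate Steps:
N(r) = -39 + r
(579 + N(36))*(-1487) = (579 + (-39 + 36))*(-1487) = (579 - 3)*(-1487) = 576*(-1487) = -856512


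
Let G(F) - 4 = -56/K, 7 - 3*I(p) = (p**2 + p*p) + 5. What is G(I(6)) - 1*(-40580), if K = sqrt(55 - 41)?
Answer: 40584 - 4*sqrt(14) ≈ 40569.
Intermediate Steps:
K = sqrt(14) ≈ 3.7417
I(p) = 2/3 - 2*p**2/3 (I(p) = 7/3 - ((p**2 + p*p) + 5)/3 = 7/3 - ((p**2 + p**2) + 5)/3 = 7/3 - (2*p**2 + 5)/3 = 7/3 - (5 + 2*p**2)/3 = 7/3 + (-5/3 - 2*p**2/3) = 2/3 - 2*p**2/3)
G(F) = 4 - 4*sqrt(14) (G(F) = 4 - 56*sqrt(14)/14 = 4 - 4*sqrt(14))
G(I(6)) - 1*(-40580) = (4 - 4*sqrt(14)) - 1*(-40580) = (4 - 4*sqrt(14)) + 40580 = 40584 - 4*sqrt(14)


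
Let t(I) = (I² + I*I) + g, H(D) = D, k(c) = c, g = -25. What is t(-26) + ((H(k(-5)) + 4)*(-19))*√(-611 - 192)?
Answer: 1327 + 19*I*√803 ≈ 1327.0 + 538.41*I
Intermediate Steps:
t(I) = -25 + 2*I² (t(I) = (I² + I*I) - 25 = (I² + I²) - 25 = 2*I² - 25 = -25 + 2*I²)
t(-26) + ((H(k(-5)) + 4)*(-19))*√(-611 - 192) = (-25 + 2*(-26)²) + ((-5 + 4)*(-19))*√(-611 - 192) = (-25 + 2*676) + (-1*(-19))*√(-803) = (-25 + 1352) + 19*(I*√803) = 1327 + 19*I*√803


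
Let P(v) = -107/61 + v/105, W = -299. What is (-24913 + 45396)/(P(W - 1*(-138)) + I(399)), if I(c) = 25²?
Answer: 18741945/568867 ≈ 32.946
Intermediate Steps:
I(c) = 625
P(v) = -107/61 + v/105 (P(v) = -107*1/61 + v*(1/105) = -107/61 + v/105)
(-24913 + 45396)/(P(W - 1*(-138)) + I(399)) = (-24913 + 45396)/((-107/61 + (-299 - 1*(-138))/105) + 625) = 20483/((-107/61 + (-299 + 138)/105) + 625) = 20483/((-107/61 + (1/105)*(-161)) + 625) = 20483/((-107/61 - 23/15) + 625) = 20483/(-3008/915 + 625) = 20483/(568867/915) = 20483*(915/568867) = 18741945/568867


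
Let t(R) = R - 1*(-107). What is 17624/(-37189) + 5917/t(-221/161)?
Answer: 35127903649/632436134 ≈ 55.544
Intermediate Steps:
t(R) = 107 + R (t(R) = R + 107 = 107 + R)
17624/(-37189) + 5917/t(-221/161) = 17624/(-37189) + 5917/(107 - 221/161) = 17624*(-1/37189) + 5917/(107 - 221*1/161) = -17624/37189 + 5917/(107 - 221/161) = -17624/37189 + 5917/(17006/161) = -17624/37189 + 5917*(161/17006) = -17624/37189 + 952637/17006 = 35127903649/632436134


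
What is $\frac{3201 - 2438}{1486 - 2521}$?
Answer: $- \frac{763}{1035} \approx -0.7372$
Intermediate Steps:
$\frac{3201 - 2438}{1486 - 2521} = \frac{763}{-1035} = 763 \left(- \frac{1}{1035}\right) = - \frac{763}{1035}$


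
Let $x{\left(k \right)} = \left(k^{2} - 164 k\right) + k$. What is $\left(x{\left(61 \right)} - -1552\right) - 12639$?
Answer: $-17309$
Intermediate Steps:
$x{\left(k \right)} = k^{2} - 163 k$
$\left(x{\left(61 \right)} - -1552\right) - 12639 = \left(61 \left(-163 + 61\right) - -1552\right) - 12639 = \left(61 \left(-102\right) + 1552\right) - 12639 = \left(-6222 + 1552\right) - 12639 = -4670 - 12639 = -17309$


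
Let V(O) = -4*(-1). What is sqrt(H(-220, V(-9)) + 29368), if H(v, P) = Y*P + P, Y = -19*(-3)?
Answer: 20*sqrt(74) ≈ 172.05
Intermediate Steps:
Y = 57
V(O) = 4
H(v, P) = 58*P (H(v, P) = 57*P + P = 58*P)
sqrt(H(-220, V(-9)) + 29368) = sqrt(58*4 + 29368) = sqrt(232 + 29368) = sqrt(29600) = 20*sqrt(74)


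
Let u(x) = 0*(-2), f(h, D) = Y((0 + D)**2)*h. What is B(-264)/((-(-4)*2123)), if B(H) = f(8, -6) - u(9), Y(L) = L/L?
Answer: 2/2123 ≈ 0.00094206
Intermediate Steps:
Y(L) = 1
f(h, D) = h (f(h, D) = 1*h = h)
u(x) = 0
B(H) = 8 (B(H) = 8 - 1*0 = 8 + 0 = 8)
B(-264)/((-(-4)*2123)) = 8/((-(-4)*2123)) = 8/((-4*(-2123))) = 8/8492 = 8*(1/8492) = 2/2123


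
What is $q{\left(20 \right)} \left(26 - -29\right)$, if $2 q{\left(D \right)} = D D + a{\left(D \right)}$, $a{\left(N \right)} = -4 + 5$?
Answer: $\frac{22055}{2} \approx 11028.0$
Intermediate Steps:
$a{\left(N \right)} = 1$
$q{\left(D \right)} = \frac{1}{2} + \frac{D^{2}}{2}$ ($q{\left(D \right)} = \frac{D D + 1}{2} = \frac{D^{2} + 1}{2} = \frac{1 + D^{2}}{2} = \frac{1}{2} + \frac{D^{2}}{2}$)
$q{\left(20 \right)} \left(26 - -29\right) = \left(\frac{1}{2} + \frac{20^{2}}{2}\right) \left(26 - -29\right) = \left(\frac{1}{2} + \frac{1}{2} \cdot 400\right) \left(26 + 29\right) = \left(\frac{1}{2} + 200\right) 55 = \frac{401}{2} \cdot 55 = \frac{22055}{2}$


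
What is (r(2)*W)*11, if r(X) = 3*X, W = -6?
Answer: -396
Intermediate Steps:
(r(2)*W)*11 = ((3*2)*(-6))*11 = (6*(-6))*11 = -36*11 = -396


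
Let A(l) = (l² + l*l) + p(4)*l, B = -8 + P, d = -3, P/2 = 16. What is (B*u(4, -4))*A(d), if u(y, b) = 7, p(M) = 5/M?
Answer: 2394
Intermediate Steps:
P = 32 (P = 2*16 = 32)
B = 24 (B = -8 + 32 = 24)
A(l) = 2*l² + 5*l/4 (A(l) = (l² + l*l) + (5/4)*l = (l² + l²) + (5*(¼))*l = 2*l² + 5*l/4)
(B*u(4, -4))*A(d) = (24*7)*((¼)*(-3)*(5 + 8*(-3))) = 168*((¼)*(-3)*(5 - 24)) = 168*((¼)*(-3)*(-19)) = 168*(57/4) = 2394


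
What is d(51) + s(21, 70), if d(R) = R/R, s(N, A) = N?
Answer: 22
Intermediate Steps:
d(R) = 1
d(51) + s(21, 70) = 1 + 21 = 22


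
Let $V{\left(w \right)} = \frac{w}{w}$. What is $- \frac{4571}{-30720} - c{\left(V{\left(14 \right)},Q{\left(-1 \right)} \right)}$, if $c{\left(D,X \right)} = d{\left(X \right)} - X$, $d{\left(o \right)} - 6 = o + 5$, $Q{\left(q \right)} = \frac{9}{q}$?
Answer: $- \frac{333349}{30720} \approx -10.851$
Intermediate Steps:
$d{\left(o \right)} = 11 + o$ ($d{\left(o \right)} = 6 + \left(o + 5\right) = 6 + \left(5 + o\right) = 11 + o$)
$V{\left(w \right)} = 1$
$c{\left(D,X \right)} = 11$ ($c{\left(D,X \right)} = \left(11 + X\right) - X = 11$)
$- \frac{4571}{-30720} - c{\left(V{\left(14 \right)},Q{\left(-1 \right)} \right)} = - \frac{4571}{-30720} - 11 = \left(-4571\right) \left(- \frac{1}{30720}\right) - 11 = \frac{4571}{30720} - 11 = - \frac{333349}{30720}$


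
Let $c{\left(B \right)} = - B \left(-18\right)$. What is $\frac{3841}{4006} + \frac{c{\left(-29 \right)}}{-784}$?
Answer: $\frac{1275619}{785176} \approx 1.6246$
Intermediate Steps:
$c{\left(B \right)} = 18 B$ ($c{\left(B \right)} = - \left(-18\right) B = 18 B$)
$\frac{3841}{4006} + \frac{c{\left(-29 \right)}}{-784} = \frac{3841}{4006} + \frac{18 \left(-29\right)}{-784} = 3841 \cdot \frac{1}{4006} - - \frac{261}{392} = \frac{3841}{4006} + \frac{261}{392} = \frac{1275619}{785176}$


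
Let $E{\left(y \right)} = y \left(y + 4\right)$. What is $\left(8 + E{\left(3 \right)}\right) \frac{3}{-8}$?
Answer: $- \frac{87}{8} \approx -10.875$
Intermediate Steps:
$E{\left(y \right)} = y \left(4 + y\right)$
$\left(8 + E{\left(3 \right)}\right) \frac{3}{-8} = \left(8 + 3 \left(4 + 3\right)\right) \frac{3}{-8} = \left(8 + 3 \cdot 7\right) 3 \left(- \frac{1}{8}\right) = \left(8 + 21\right) \left(- \frac{3}{8}\right) = 29 \left(- \frac{3}{8}\right) = - \frac{87}{8}$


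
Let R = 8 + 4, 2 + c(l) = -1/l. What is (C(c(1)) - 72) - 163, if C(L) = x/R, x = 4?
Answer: -704/3 ≈ -234.67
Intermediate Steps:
c(l) = -2 - 1/l
R = 12
C(L) = 1/3 (C(L) = 4/12 = 4*(1/12) = 1/3)
(C(c(1)) - 72) - 163 = (1/3 - 72) - 163 = -215/3 - 163 = -704/3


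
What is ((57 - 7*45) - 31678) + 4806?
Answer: -27130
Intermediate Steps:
((57 - 7*45) - 31678) + 4806 = ((57 - 315) - 31678) + 4806 = (-258 - 31678) + 4806 = -31936 + 4806 = -27130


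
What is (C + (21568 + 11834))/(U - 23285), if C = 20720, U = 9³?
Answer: -27061/11278 ≈ -2.3994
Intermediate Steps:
U = 729
(C + (21568 + 11834))/(U - 23285) = (20720 + (21568 + 11834))/(729 - 23285) = (20720 + 33402)/(-22556) = 54122*(-1/22556) = -27061/11278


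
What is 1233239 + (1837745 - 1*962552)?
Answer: 2108432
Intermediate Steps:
1233239 + (1837745 - 1*962552) = 1233239 + (1837745 - 962552) = 1233239 + 875193 = 2108432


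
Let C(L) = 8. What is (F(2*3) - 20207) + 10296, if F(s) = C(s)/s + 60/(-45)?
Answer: -9911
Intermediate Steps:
F(s) = -4/3 + 8/s (F(s) = 8/s + 60/(-45) = 8/s + 60*(-1/45) = 8/s - 4/3 = -4/3 + 8/s)
(F(2*3) - 20207) + 10296 = ((-4/3 + 8/((2*3))) - 20207) + 10296 = ((-4/3 + 8/6) - 20207) + 10296 = ((-4/3 + 8*(⅙)) - 20207) + 10296 = ((-4/3 + 4/3) - 20207) + 10296 = (0 - 20207) + 10296 = -20207 + 10296 = -9911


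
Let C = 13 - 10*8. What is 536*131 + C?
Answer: 70149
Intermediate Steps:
C = -67 (C = 13 - 80 = -67)
536*131 + C = 536*131 - 67 = 70216 - 67 = 70149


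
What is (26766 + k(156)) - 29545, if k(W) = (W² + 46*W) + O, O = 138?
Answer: 28871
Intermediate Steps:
k(W) = 138 + W² + 46*W (k(W) = (W² + 46*W) + 138 = 138 + W² + 46*W)
(26766 + k(156)) - 29545 = (26766 + (138 + 156² + 46*156)) - 29545 = (26766 + (138 + 24336 + 7176)) - 29545 = (26766 + 31650) - 29545 = 58416 - 29545 = 28871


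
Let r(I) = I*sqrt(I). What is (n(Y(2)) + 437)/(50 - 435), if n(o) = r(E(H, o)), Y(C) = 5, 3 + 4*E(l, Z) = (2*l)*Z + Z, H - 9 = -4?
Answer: -437/385 - 13*sqrt(13)/385 ≈ -1.2568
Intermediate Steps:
H = 5 (H = 9 - 4 = 5)
E(l, Z) = -3/4 + Z/4 + Z*l/2 (E(l, Z) = -3/4 + ((2*l)*Z + Z)/4 = -3/4 + (2*Z*l + Z)/4 = -3/4 + (Z + 2*Z*l)/4 = -3/4 + (Z/4 + Z*l/2) = -3/4 + Z/4 + Z*l/2)
r(I) = I**(3/2)
n(o) = (-3/4 + 11*o/4)**(3/2) (n(o) = (-3/4 + o/4 + (1/2)*o*5)**(3/2) = (-3/4 + o/4 + 5*o/2)**(3/2) = (-3/4 + 11*o/4)**(3/2))
(n(Y(2)) + 437)/(50 - 435) = ((-3 + 11*5)**(3/2)/8 + 437)/(50 - 435) = ((-3 + 55)**(3/2)/8 + 437)/(-385) = (52**(3/2)/8 + 437)*(-1/385) = ((104*sqrt(13))/8 + 437)*(-1/385) = (13*sqrt(13) + 437)*(-1/385) = (437 + 13*sqrt(13))*(-1/385) = -437/385 - 13*sqrt(13)/385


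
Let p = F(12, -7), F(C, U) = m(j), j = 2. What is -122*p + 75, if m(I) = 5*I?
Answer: -1145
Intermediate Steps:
F(C, U) = 10 (F(C, U) = 5*2 = 10)
p = 10
-122*p + 75 = -122*10 + 75 = -1220 + 75 = -1145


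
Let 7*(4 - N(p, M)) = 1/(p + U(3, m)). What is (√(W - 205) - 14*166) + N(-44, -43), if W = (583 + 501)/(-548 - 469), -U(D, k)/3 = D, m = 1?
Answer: -860719/371 + I*√23681297/339 ≈ -2320.0 + 14.355*I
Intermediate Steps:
U(D, k) = -3*D
W = -1084/1017 (W = 1084/(-1017) = 1084*(-1/1017) = -1084/1017 ≈ -1.0659)
N(p, M) = 4 - 1/(7*(-9 + p)) (N(p, M) = 4 - 1/(7*(p - 3*3)) = 4 - 1/(7*(p - 9)) = 4 - 1/(7*(-9 + p)))
(√(W - 205) - 14*166) + N(-44, -43) = (√(-1084/1017 - 205) - 14*166) + (-253 + 28*(-44))/(7*(-9 - 44)) = (√(-209569/1017) - 2324) + (⅐)*(-253 - 1232)/(-53) = (I*√23681297/339 - 2324) + (⅐)*(-1/53)*(-1485) = (-2324 + I*√23681297/339) + 1485/371 = -860719/371 + I*√23681297/339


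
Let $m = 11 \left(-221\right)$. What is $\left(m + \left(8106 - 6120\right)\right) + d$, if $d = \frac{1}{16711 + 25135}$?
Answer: $- \frac{18621469}{41846} \approx -445.0$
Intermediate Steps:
$m = -2431$
$d = \frac{1}{41846} \approx 2.3897 \cdot 10^{-5}$
$\left(m + \left(8106 - 6120\right)\right) + d = \left(-2431 + \left(8106 - 6120\right)\right) + \frac{1}{41846} = \left(-2431 + 1986\right) + \frac{1}{41846} = -445 + \frac{1}{41846} = - \frac{18621469}{41846}$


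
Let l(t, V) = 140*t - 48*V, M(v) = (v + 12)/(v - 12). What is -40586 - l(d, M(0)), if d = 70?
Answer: -50434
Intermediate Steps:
M(v) = (12 + v)/(-12 + v)
l(t, V) = -48*V + 140*t
-40586 - l(d, M(0)) = -40586 - (-48*(12 + 0)/(-12 + 0) + 140*70) = -40586 - (-48*12/(-12) + 9800) = -40586 - (-(-4)*12 + 9800) = -40586 - (-48*(-1) + 9800) = -40586 - (48 + 9800) = -40586 - 1*9848 = -40586 - 9848 = -50434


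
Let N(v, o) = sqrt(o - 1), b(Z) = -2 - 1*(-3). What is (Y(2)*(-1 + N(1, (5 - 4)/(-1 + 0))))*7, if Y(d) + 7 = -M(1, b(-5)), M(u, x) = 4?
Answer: 77 - 77*I*sqrt(2) ≈ 77.0 - 108.89*I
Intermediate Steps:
b(Z) = 1 (b(Z) = -2 + 3 = 1)
N(v, o) = sqrt(-1 + o)
Y(d) = -11 (Y(d) = -7 - 1*4 = -7 - 4 = -11)
(Y(2)*(-1 + N(1, (5 - 4)/(-1 + 0))))*7 = -11*(-1 + sqrt(-1 + (5 - 4)/(-1 + 0)))*7 = -11*(-1 + sqrt(-1 + 1/(-1)))*7 = -11*(-1 + sqrt(-1 + 1*(-1)))*7 = -11*(-1 + sqrt(-1 - 1))*7 = -11*(-1 + sqrt(-2))*7 = -11*(-1 + I*sqrt(2))*7 = (11 - 11*I*sqrt(2))*7 = 77 - 77*I*sqrt(2)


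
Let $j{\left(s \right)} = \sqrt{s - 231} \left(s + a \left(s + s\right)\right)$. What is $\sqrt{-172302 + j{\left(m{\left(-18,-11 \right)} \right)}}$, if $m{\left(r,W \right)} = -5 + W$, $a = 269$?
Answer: $\sqrt{-172302 - 8624 i \sqrt{247}} \approx 153.17 - 442.45 i$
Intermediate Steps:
$j{\left(s \right)} = 539 s \sqrt{-231 + s}$ ($j{\left(s \right)} = \sqrt{s - 231} \left(s + 269 \left(s + s\right)\right) = \sqrt{-231 + s} \left(s + 269 \cdot 2 s\right) = \sqrt{-231 + s} \left(s + 538 s\right) = \sqrt{-231 + s} 539 s = 539 s \sqrt{-231 + s}$)
$\sqrt{-172302 + j{\left(m{\left(-18,-11 \right)} \right)}} = \sqrt{-172302 + 539 \left(-5 - 11\right) \sqrt{-231 - 16}} = \sqrt{-172302 + 539 \left(-16\right) \sqrt{-231 - 16}} = \sqrt{-172302 + 539 \left(-16\right) \sqrt{-247}} = \sqrt{-172302 + 539 \left(-16\right) i \sqrt{247}} = \sqrt{-172302 - 8624 i \sqrt{247}}$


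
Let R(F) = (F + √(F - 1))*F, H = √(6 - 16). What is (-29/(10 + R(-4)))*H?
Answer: 29*√10/(2*(2*√5 + 13*I)) ≈ 1.085 - 3.1539*I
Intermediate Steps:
H = I*√10 (H = √(-10) = I*√10 ≈ 3.1623*I)
R(F) = F*(F + √(-1 + F)) (R(F) = (F + √(-1 + F))*F = F*(F + √(-1 + F)))
(-29/(10 + R(-4)))*H = (-29/(10 - 4*(-4 + √(-1 - 4))))*(I*√10) = (-29/(10 - 4*(-4 + √(-5))))*(I*√10) = (-29/(10 - 4*(-4 + I*√5)))*(I*√10) = (-29/(10 + (16 - 4*I*√5)))*(I*√10) = (-29/(26 - 4*I*√5))*(I*√10) = -29*I*√10/(26 - 4*I*√5)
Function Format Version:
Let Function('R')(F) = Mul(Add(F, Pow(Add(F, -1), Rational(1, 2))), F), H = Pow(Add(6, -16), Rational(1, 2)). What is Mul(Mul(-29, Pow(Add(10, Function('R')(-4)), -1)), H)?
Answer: Mul(Rational(29, 2), Pow(10, Rational(1, 2)), Pow(Add(Mul(2, Pow(5, Rational(1, 2))), Mul(13, I)), -1)) ≈ Add(1.0850, Mul(-3.1539, I))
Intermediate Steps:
H = Mul(I, Pow(10, Rational(1, 2))) (H = Pow(-10, Rational(1, 2)) = Mul(I, Pow(10, Rational(1, 2))) ≈ Mul(3.1623, I))
Function('R')(F) = Mul(F, Add(F, Pow(Add(-1, F), Rational(1, 2)))) (Function('R')(F) = Mul(Add(F, Pow(Add(-1, F), Rational(1, 2))), F) = Mul(F, Add(F, Pow(Add(-1, F), Rational(1, 2)))))
Mul(Mul(-29, Pow(Add(10, Function('R')(-4)), -1)), H) = Mul(Mul(-29, Pow(Add(10, Mul(-4, Add(-4, Pow(Add(-1, -4), Rational(1, 2))))), -1)), Mul(I, Pow(10, Rational(1, 2)))) = Mul(Mul(-29, Pow(Add(10, Mul(-4, Add(-4, Pow(-5, Rational(1, 2))))), -1)), Mul(I, Pow(10, Rational(1, 2)))) = Mul(Mul(-29, Pow(Add(10, Mul(-4, Add(-4, Mul(I, Pow(5, Rational(1, 2)))))), -1)), Mul(I, Pow(10, Rational(1, 2)))) = Mul(Mul(-29, Pow(Add(10, Add(16, Mul(-4, I, Pow(5, Rational(1, 2))))), -1)), Mul(I, Pow(10, Rational(1, 2)))) = Mul(Mul(-29, Pow(Add(26, Mul(-4, I, Pow(5, Rational(1, 2)))), -1)), Mul(I, Pow(10, Rational(1, 2)))) = Mul(-29, I, Pow(10, Rational(1, 2)), Pow(Add(26, Mul(-4, I, Pow(5, Rational(1, 2)))), -1))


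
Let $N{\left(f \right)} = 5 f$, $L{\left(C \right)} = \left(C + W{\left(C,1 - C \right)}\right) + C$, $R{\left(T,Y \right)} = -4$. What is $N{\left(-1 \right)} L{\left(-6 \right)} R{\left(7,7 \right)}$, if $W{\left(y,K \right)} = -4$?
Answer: $-320$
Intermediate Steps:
$L{\left(C \right)} = -4 + 2 C$ ($L{\left(C \right)} = \left(C - 4\right) + C = \left(-4 + C\right) + C = -4 + 2 C$)
$N{\left(-1 \right)} L{\left(-6 \right)} R{\left(7,7 \right)} = 5 \left(-1\right) \left(-4 + 2 \left(-6\right)\right) \left(-4\right) = - 5 \left(-4 - 12\right) \left(-4\right) = \left(-5\right) \left(-16\right) \left(-4\right) = 80 \left(-4\right) = -320$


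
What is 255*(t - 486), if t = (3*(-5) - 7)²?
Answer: -510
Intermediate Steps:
t = 484 (t = (-15 - 7)² = (-22)² = 484)
255*(t - 486) = 255*(484 - 486) = 255*(-2) = -510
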